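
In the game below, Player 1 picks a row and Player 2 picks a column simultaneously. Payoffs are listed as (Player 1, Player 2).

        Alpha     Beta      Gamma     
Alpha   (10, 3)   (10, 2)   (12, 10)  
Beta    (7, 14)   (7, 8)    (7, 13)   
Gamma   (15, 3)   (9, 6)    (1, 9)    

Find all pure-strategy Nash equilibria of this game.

Check mutual best responses: a cell is a NE iff neither player can gain by unilaterally deviating.
Player 1's best responses — vs Alpha: Gamma (payoff 15); vs Beta: Alpha (payoff 10); vs Gamma: Alpha (payoff 12).
Player 2's best responses — vs Alpha: Gamma (payoff 10); vs Beta: Alpha (payoff 14); vs Gamma: Gamma (payoff 9).
The only mutual best response is (Alpha, Gamma); neither player gains by switching there.

(Alpha, Gamma)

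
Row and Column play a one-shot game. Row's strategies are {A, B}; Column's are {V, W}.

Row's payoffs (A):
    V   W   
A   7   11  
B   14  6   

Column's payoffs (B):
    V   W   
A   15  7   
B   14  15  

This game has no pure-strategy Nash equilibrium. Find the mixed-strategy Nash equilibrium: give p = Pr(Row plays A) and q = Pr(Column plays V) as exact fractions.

p = 1/9, q = 5/12

Each player's mixing probability is pinned down by making the *other* player indifferent.
Column indifferent between V and W: p·15 + (1−p)·14 = p·7 + (1−p)·15 ⟹ 14 + 1p = 15 + (-8)p ⟹ p = 1/9.
Row indifferent between A and B: q·7 + (1−q)·11 = q·14 + (1−q)·6 ⟹ 11 + (-4)q = 6 + 8q ⟹ q = 5/12.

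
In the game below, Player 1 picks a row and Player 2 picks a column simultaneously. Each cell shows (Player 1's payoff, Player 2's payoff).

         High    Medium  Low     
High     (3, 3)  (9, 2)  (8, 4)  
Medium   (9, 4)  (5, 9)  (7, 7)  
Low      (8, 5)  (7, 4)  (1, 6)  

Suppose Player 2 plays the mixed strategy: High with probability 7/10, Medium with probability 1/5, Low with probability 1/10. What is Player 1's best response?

Medium

Player 1's best reply maximizes expected payoff against the mix.
High: (7/10)·3 + (1/5)·9 + (1/10)·8 = 47/10
Medium: (7/10)·9 + (1/5)·5 + (1/10)·7 = 8
Low: (7/10)·8 + (1/5)·7 + (1/10)·1 = 71/10
Highest expected payoff is 8, from Medium.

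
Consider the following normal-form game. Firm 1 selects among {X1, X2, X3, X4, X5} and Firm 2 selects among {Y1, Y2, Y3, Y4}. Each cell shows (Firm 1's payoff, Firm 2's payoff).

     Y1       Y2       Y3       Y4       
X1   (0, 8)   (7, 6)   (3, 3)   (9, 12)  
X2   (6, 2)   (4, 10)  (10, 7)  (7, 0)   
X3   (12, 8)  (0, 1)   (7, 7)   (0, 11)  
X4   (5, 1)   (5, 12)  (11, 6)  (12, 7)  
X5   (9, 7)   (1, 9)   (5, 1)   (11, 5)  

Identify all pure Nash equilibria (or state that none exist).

Check mutual best responses: a cell is a NE iff neither player can gain by unilaterally deviating.
Firm 1's best responses — vs Y1: X3 (payoff 12); vs Y2: X1 (payoff 7); vs Y3: X4 (payoff 11); vs Y4: X4 (payoff 12).
Firm 2's best responses — vs X1: Y4 (payoff 12); vs X2: Y2 (payoff 10); vs X3: Y4 (payoff 11); vs X4: Y2 (payoff 12); vs X5: Y2 (payoff 9).
No cell has both players best-responding. For instance, Firm 1's best reply to Y1 is X3, but against X3 Firm 2 prefers Y4 over Y1.

There is no pure-strategy Nash equilibrium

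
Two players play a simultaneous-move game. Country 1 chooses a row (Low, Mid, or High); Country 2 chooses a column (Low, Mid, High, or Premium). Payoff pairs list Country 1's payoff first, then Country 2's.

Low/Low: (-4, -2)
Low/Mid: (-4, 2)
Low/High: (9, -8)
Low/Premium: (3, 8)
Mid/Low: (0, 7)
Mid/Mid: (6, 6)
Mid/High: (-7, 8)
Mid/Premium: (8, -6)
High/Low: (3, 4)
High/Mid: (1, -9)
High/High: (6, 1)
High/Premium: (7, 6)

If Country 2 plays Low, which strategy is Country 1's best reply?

With Country 2 fixed at Low, Country 1's payoffs are: Low → -4, Mid → 0, High → 3.
The maximum is 3, achieved by High.

High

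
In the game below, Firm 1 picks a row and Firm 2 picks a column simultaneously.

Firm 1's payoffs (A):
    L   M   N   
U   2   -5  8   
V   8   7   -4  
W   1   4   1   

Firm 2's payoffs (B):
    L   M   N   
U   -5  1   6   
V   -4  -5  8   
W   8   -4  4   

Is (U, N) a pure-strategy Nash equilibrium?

Holding Firm 2 at N: Firm 1 gets 8 from U, versus -4 from V, 1 from W. No profitable deviation for Firm 1.
Holding Firm 1 at U: Firm 2 gets 6 from N, versus -5 from L, 1 from M. No profitable deviation for Firm 2 either.

Yes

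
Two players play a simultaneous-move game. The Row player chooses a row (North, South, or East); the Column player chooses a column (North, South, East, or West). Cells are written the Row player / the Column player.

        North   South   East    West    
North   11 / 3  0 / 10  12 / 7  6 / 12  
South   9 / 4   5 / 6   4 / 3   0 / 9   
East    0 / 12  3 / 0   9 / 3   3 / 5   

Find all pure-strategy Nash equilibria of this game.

Find each player's best response to every opponent strategy; NE are the intersections.
The Row player's best responses — vs North: North (payoff 11); vs South: South (payoff 5); vs East: North (payoff 12); vs West: North (payoff 6).
The Column player's best responses — vs North: West (payoff 12); vs South: West (payoff 9); vs East: North (payoff 12).
The only mutual best response is (North, West); neither player gains by switching there.

(North, West)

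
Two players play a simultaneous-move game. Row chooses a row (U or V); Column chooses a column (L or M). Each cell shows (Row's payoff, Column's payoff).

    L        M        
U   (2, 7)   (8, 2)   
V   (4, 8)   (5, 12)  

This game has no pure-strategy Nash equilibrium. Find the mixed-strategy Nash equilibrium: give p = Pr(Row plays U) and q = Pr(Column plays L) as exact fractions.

In a mixed NE each player is indifferent between their pure strategies, so the opponent's mix sets the indifference.
Column indifferent between L and M: p·7 + (1−p)·8 = p·2 + (1−p)·12 ⟹ 8 + (-1)p = 12 + (-10)p ⟹ p = 4/9.
Row indifferent between U and V: q·2 + (1−q)·8 = q·4 + (1−q)·5 ⟹ 8 + (-6)q = 5 + (-1)q ⟹ q = 3/5.

p = 4/9, q = 3/5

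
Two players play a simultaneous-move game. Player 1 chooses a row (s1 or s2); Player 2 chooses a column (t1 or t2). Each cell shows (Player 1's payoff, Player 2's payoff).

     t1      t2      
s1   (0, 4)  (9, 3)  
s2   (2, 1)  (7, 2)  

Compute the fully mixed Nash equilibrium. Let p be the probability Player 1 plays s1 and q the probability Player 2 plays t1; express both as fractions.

p = 1/2, q = 1/2

In a mixed NE each player is indifferent between their pure strategies, so the opponent's mix sets the indifference.
Player 2 indifferent between t1 and t2: p·4 + (1−p)·1 = p·3 + (1−p)·2 ⟹ 1 + 3p = 2 + 1p ⟹ p = 1/2.
Player 1 indifferent between s1 and s2: q·0 + (1−q)·9 = q·2 + (1−q)·7 ⟹ 9 + (-9)q = 7 + (-5)q ⟹ q = 1/2.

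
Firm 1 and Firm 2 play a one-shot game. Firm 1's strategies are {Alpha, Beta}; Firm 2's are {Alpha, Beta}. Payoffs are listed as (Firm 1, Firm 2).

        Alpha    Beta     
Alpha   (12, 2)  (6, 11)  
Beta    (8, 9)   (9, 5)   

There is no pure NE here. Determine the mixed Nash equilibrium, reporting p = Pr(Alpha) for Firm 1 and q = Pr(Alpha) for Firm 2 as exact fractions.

In a mixed NE each player is indifferent between their pure strategies, so the opponent's mix sets the indifference.
Firm 2 indifferent between Alpha and Beta: p·2 + (1−p)·9 = p·11 + (1−p)·5 ⟹ 9 + (-7)p = 5 + 6p ⟹ p = 4/13.
Firm 1 indifferent between Alpha and Beta: q·12 + (1−q)·6 = q·8 + (1−q)·9 ⟹ 6 + 6q = 9 + (-1)q ⟹ q = 3/7.

p = 4/13, q = 3/7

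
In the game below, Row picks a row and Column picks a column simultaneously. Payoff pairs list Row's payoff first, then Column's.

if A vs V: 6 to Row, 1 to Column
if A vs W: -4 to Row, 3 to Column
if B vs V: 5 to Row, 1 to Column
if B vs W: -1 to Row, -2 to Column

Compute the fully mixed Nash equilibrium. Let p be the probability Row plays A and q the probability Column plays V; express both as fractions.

p = 3/5, q = 3/4

In a mixed NE each player is indifferent between their pure strategies, so the opponent's mix sets the indifference.
Column indifferent between V and W: p·1 + (1−p)·1 = p·3 + (1−p)·(-2) ⟹ 1 + 0p = (-2) + 5p ⟹ p = 3/5.
Row indifferent between A and B: q·6 + (1−q)·(-4) = q·5 + (1−q)·(-1) ⟹ (-4) + 10q = (-1) + 6q ⟹ q = 3/4.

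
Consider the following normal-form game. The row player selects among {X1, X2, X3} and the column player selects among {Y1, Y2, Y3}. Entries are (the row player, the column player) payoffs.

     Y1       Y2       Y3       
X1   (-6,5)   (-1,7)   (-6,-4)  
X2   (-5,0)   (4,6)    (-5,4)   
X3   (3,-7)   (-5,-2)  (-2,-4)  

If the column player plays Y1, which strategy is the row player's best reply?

With the column player fixed at Y1, the row player's payoffs are: X1 → -6, X2 → -5, X3 → 3.
The maximum is 3, achieved by X3.

X3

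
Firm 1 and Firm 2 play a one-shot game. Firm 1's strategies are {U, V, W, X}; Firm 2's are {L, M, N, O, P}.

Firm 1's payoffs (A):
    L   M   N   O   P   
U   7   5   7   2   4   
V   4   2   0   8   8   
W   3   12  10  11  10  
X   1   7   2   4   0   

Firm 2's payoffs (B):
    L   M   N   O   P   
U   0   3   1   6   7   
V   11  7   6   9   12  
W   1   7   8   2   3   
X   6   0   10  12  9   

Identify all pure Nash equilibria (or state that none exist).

A profile is a Nash equilibrium when each player is best-responding to the other.
Firm 1's best responses — vs L: U (payoff 7); vs M: W (payoff 12); vs N: W (payoff 10); vs O: W (payoff 11); vs P: W (payoff 10).
Firm 2's best responses — vs U: P (payoff 7); vs V: P (payoff 12); vs W: N (payoff 8); vs X: O (payoff 12).
The only mutual best response is (W, N); neither player gains by switching there.

(W, N)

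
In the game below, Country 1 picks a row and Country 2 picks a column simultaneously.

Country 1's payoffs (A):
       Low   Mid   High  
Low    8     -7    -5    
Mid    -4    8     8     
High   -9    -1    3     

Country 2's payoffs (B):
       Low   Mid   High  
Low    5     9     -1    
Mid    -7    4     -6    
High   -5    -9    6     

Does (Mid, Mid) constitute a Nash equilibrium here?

Yes

Holding Country 2 at Mid: Country 1 gets 8 from Mid, versus -7 from Low, -1 from High. No profitable deviation for Country 1.
Holding Country 1 at Mid: Country 2 gets 4 from Mid, versus -7 from Low, -6 from High. No profitable deviation for Country 2 either.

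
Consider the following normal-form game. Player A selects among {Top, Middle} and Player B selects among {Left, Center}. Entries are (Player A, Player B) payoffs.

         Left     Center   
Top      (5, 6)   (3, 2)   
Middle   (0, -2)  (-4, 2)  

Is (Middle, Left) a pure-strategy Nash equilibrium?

Holding Player B at Left: Player A gets 0 from Middle but could get 5 by switching to Top. Player A has a profitable deviation.

No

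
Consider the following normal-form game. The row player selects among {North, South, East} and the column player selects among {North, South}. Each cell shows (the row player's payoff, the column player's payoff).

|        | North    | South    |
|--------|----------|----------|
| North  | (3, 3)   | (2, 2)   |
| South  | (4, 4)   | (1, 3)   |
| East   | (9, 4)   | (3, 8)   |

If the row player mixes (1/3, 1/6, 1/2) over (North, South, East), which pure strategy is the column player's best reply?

Compute the column player's expected payoff from each pure strategy against the given mix.
North: (1/3)·3 + (1/6)·4 + (1/2)·4 = 11/3
South: (1/3)·2 + (1/6)·3 + (1/2)·8 = 31/6
Highest expected payoff is 31/6, from South.

South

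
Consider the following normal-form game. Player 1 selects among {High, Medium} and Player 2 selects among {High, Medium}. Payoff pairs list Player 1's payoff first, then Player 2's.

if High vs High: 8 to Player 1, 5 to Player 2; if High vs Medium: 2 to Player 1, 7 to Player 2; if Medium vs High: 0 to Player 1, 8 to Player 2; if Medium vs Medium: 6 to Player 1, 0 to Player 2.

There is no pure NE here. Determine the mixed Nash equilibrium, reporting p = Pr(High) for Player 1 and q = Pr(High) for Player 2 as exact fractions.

p = 4/5, q = 1/3

Each player's mixing probability is pinned down by making the *other* player indifferent.
Player 2 indifferent between High and Medium: p·5 + (1−p)·8 = p·7 + (1−p)·0 ⟹ 8 + (-3)p = 0 + 7p ⟹ p = 4/5.
Player 1 indifferent between High and Medium: q·8 + (1−q)·2 = q·0 + (1−q)·6 ⟹ 2 + 6q = 6 + (-6)q ⟹ q = 1/3.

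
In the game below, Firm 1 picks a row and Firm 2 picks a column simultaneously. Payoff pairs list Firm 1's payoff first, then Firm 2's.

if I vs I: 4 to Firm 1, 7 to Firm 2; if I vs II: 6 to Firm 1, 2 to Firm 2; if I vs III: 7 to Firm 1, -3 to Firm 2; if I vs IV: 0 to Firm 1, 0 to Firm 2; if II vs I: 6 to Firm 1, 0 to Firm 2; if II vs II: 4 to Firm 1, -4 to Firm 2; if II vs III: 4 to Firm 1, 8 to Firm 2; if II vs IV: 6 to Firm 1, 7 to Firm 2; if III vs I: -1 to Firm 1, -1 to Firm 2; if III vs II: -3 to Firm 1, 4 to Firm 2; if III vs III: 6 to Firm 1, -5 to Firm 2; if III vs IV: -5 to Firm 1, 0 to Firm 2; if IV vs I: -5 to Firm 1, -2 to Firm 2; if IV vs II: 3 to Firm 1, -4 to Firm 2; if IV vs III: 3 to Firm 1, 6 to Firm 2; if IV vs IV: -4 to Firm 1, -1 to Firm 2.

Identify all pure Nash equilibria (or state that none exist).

A profile is a Nash equilibrium when each player is best-responding to the other.
Firm 1's best responses — vs I: II (payoff 6); vs II: I (payoff 6); vs III: I (payoff 7); vs IV: II (payoff 6).
Firm 2's best responses — vs I: I (payoff 7); vs II: III (payoff 8); vs III: II (payoff 4); vs IV: III (payoff 6).
No cell has both players best-responding. For instance, Firm 1's best reply to I is II, but against II Firm 2 prefers III over I.

No pure-strategy Nash equilibrium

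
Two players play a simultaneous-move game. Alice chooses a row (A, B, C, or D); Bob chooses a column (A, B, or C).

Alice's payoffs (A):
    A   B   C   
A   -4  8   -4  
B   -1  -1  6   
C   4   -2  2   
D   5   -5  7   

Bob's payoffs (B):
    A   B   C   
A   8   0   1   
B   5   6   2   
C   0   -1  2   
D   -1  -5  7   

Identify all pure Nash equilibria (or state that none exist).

(D, C)

A profile is a Nash equilibrium when each player is best-responding to the other.
Alice's best responses — vs A: D (payoff 5); vs B: A (payoff 8); vs C: D (payoff 7).
Bob's best responses — vs A: A (payoff 8); vs B: B (payoff 6); vs C: C (payoff 2); vs D: C (payoff 7).
The only mutual best response is (D, C); neither player gains by switching there.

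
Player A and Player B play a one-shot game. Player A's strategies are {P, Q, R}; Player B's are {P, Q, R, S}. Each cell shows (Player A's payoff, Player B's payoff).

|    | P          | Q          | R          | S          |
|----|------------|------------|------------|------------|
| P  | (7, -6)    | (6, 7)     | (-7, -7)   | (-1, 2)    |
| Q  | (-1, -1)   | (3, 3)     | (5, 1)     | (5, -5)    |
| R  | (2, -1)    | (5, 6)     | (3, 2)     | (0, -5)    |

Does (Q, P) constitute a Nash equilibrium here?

Holding Player B at P: Player A gets -1 from Q but could get 7 by switching to P. Player A has a profitable deviation.

No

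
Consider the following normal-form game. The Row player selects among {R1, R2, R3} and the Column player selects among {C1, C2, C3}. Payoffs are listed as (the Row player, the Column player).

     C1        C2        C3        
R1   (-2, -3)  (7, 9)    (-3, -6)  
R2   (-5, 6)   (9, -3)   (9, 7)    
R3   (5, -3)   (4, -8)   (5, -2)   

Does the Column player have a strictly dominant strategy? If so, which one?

None

Check whether one of the Column player's strategies beats all alternatives regardless of what the opponent does.
C1 is not dominant: against R1, C2 gives 9 > -3.
C2 is not dominant: against R2, C1 gives 6 > -3.
C3 is not dominant: against R1, C1 gives -3 > -6.
No single strategy is best against every opponent action.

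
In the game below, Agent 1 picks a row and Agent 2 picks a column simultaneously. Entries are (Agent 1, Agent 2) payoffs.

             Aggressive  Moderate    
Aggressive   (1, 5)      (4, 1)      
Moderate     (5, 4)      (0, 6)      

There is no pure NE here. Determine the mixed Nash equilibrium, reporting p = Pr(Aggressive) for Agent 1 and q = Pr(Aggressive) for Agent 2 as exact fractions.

p = 1/3, q = 1/2

In a mixed NE each player is indifferent between their pure strategies, so the opponent's mix sets the indifference.
Agent 2 indifferent between Aggressive and Moderate: p·5 + (1−p)·4 = p·1 + (1−p)·6 ⟹ 4 + 1p = 6 + (-5)p ⟹ p = 1/3.
Agent 1 indifferent between Aggressive and Moderate: q·1 + (1−q)·4 = q·5 + (1−q)·0 ⟹ 4 + (-3)q = 0 + 5q ⟹ q = 1/2.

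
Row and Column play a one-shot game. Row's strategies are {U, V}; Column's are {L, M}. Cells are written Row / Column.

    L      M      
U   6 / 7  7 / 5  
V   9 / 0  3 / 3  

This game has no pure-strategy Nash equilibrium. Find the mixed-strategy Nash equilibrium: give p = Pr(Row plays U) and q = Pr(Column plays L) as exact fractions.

p = 3/5, q = 4/7

Each player's mixing probability is pinned down by making the *other* player indifferent.
Column indifferent between L and M: p·7 + (1−p)·0 = p·5 + (1−p)·3 ⟹ 0 + 7p = 3 + 2p ⟹ p = 3/5.
Row indifferent between U and V: q·6 + (1−q)·7 = q·9 + (1−q)·3 ⟹ 7 + (-1)q = 3 + 6q ⟹ q = 4/7.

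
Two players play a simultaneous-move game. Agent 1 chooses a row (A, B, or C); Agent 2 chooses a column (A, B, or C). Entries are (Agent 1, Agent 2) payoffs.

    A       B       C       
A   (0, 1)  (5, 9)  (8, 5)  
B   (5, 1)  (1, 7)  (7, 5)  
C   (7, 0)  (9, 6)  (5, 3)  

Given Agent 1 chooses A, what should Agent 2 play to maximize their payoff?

With Agent 1 fixed at A, Agent 2's payoffs are: A → 1, B → 9, C → 5.
The maximum is 9, achieved by B.

B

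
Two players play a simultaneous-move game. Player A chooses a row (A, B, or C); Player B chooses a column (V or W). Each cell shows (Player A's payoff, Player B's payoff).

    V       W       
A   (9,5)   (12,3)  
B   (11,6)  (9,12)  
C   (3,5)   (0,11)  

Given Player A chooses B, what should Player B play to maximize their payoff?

W

With Player A fixed at B, Player B's payoffs are: V → 6, W → 12.
The maximum is 12, achieved by W.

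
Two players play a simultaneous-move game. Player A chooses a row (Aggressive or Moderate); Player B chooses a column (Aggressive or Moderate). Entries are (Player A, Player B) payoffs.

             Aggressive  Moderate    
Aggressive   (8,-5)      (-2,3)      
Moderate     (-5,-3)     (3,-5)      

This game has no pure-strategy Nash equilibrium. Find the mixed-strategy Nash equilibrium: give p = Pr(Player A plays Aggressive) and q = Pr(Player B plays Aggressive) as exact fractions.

In a mixed NE each player is indifferent between their pure strategies, so the opponent's mix sets the indifference.
Player B indifferent between Aggressive and Moderate: p·(-5) + (1−p)·(-3) = p·3 + (1−p)·(-5) ⟹ (-3) + (-2)p = (-5) + 8p ⟹ p = 1/5.
Player A indifferent between Aggressive and Moderate: q·8 + (1−q)·(-2) = q·(-5) + (1−q)·3 ⟹ (-2) + 10q = 3 + (-8)q ⟹ q = 5/18.

p = 1/5, q = 5/18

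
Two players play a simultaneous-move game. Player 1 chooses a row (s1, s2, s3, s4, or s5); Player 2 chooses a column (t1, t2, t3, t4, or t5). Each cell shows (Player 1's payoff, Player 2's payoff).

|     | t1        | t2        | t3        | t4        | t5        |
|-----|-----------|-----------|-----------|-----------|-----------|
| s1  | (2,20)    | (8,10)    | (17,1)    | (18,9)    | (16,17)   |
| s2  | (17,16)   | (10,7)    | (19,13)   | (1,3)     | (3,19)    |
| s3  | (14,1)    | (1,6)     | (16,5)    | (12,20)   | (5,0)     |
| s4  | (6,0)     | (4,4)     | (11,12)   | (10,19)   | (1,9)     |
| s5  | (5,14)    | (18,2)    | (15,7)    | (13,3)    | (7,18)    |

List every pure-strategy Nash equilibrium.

No pure-strategy Nash equilibrium

Check mutual best responses: a cell is a NE iff neither player can gain by unilaterally deviating.
Player 1's best responses — vs t1: s2 (payoff 17); vs t2: s5 (payoff 18); vs t3: s2 (payoff 19); vs t4: s1 (payoff 18); vs t5: s1 (payoff 16).
Player 2's best responses — vs s1: t1 (payoff 20); vs s2: t5 (payoff 19); vs s3: t4 (payoff 20); vs s4: t4 (payoff 19); vs s5: t5 (payoff 18).
No cell has both players best-responding. For instance, Player 1's best reply to t4 is s1, but against s1 Player 2 prefers t1 over t4.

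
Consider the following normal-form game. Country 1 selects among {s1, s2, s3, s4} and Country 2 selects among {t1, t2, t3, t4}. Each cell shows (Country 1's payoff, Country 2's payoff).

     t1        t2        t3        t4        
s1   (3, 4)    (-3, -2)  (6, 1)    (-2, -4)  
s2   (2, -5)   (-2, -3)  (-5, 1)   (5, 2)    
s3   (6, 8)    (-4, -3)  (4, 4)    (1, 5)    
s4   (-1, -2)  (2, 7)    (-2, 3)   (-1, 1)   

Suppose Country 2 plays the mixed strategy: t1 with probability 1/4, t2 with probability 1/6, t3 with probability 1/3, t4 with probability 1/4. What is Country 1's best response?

s3

Country 1's best reply maximizes expected payoff against the mix.
s1: (1/4)·3 + (1/6)·(-3) + (1/3)·6 + (1/4)·(-2) = 7/4
s2: (1/4)·2 + (1/6)·(-2) + (1/3)·(-5) + (1/4)·5 = -1/4
s3: (1/4)·6 + (1/6)·(-4) + (1/3)·4 + (1/4)·1 = 29/12
s4: (1/4)·(-1) + (1/6)·2 + (1/3)·(-2) + (1/4)·(-1) = -5/6
Highest expected payoff is 29/12, from s3.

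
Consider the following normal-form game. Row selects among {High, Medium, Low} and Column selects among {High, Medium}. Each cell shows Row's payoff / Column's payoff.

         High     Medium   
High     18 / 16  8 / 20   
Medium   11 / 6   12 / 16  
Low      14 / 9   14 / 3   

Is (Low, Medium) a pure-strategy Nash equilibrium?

No

Holding Column at Medium: Row gets 14 from Low, versus 8 from High, 12 from Medium. No profitable deviation for Row.
Holding Row at Low: Column gets 3 from Medium but could get 9 by switching to High. Column has a profitable deviation.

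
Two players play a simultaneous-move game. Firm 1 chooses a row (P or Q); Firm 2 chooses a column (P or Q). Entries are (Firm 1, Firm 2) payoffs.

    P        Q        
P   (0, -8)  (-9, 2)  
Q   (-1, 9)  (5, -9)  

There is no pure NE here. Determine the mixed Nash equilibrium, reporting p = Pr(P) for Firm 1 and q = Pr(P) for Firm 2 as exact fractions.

p = 9/14, q = 14/15

Each player's mixing probability is pinned down by making the *other* player indifferent.
Firm 2 indifferent between P and Q: p·(-8) + (1−p)·9 = p·2 + (1−p)·(-9) ⟹ 9 + (-17)p = (-9) + 11p ⟹ p = 9/14.
Firm 1 indifferent between P and Q: q·0 + (1−q)·(-9) = q·(-1) + (1−q)·5 ⟹ (-9) + 9q = 5 + (-6)q ⟹ q = 14/15.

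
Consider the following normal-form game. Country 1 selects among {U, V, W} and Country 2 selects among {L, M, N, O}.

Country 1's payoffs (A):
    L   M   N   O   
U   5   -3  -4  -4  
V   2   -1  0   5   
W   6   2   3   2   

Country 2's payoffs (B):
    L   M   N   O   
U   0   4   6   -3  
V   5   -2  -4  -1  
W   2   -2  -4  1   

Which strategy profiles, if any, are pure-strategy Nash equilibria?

A profile is a Nash equilibrium when each player is best-responding to the other.
Country 1's best responses — vs L: W (payoff 6); vs M: W (payoff 2); vs N: W (payoff 3); vs O: V (payoff 5).
Country 2's best responses — vs U: N (payoff 6); vs V: L (payoff 5); vs W: L (payoff 2).
The only mutual best response is (W, L); neither player gains by switching there.

(W, L)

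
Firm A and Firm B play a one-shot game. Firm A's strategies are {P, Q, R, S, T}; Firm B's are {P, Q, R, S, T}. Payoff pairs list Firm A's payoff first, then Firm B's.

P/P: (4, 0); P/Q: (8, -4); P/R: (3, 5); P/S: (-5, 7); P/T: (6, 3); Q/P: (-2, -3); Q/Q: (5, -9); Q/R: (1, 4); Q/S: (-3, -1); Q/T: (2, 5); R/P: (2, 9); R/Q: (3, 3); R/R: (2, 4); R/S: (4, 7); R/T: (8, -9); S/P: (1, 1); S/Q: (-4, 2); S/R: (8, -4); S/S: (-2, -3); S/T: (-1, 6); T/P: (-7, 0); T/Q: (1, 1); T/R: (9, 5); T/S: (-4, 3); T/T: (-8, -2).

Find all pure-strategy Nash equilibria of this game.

A profile is a Nash equilibrium when each player is best-responding to the other.
Firm A's best responses — vs P: P (payoff 4); vs Q: P (payoff 8); vs R: T (payoff 9); vs S: R (payoff 4); vs T: R (payoff 8).
Firm B's best responses — vs P: S (payoff 7); vs Q: T (payoff 5); vs R: P (payoff 9); vs S: T (payoff 6); vs T: R (payoff 5).
The only mutual best response is (T, R); neither player gains by switching there.

(T, R)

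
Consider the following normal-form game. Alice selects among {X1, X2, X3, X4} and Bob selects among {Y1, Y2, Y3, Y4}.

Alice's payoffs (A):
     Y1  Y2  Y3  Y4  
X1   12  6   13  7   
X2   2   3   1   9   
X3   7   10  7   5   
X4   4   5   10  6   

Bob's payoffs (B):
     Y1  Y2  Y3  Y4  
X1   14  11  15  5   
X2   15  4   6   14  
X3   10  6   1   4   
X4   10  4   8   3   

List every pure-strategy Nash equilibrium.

A profile is a Nash equilibrium when each player is best-responding to the other.
Alice's best responses — vs Y1: X1 (payoff 12); vs Y2: X3 (payoff 10); vs Y3: X1 (payoff 13); vs Y4: X2 (payoff 9).
Bob's best responses — vs X1: Y3 (payoff 15); vs X2: Y1 (payoff 15); vs X3: Y1 (payoff 10); vs X4: Y1 (payoff 10).
The only mutual best response is (X1, Y3); neither player gains by switching there.

(X1, Y3)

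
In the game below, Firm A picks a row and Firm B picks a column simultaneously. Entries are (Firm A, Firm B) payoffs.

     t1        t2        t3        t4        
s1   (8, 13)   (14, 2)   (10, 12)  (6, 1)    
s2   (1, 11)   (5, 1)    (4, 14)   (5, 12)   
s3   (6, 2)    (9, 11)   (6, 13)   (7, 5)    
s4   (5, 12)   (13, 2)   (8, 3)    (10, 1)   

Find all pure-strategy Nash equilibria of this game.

Check mutual best responses: a cell is a NE iff neither player can gain by unilaterally deviating.
Firm A's best responses — vs t1: s1 (payoff 8); vs t2: s1 (payoff 14); vs t3: s1 (payoff 10); vs t4: s4 (payoff 10).
Firm B's best responses — vs s1: t1 (payoff 13); vs s2: t3 (payoff 14); vs s3: t3 (payoff 13); vs s4: t1 (payoff 12).
The only mutual best response is (s1, t1); neither player gains by switching there.

(s1, t1)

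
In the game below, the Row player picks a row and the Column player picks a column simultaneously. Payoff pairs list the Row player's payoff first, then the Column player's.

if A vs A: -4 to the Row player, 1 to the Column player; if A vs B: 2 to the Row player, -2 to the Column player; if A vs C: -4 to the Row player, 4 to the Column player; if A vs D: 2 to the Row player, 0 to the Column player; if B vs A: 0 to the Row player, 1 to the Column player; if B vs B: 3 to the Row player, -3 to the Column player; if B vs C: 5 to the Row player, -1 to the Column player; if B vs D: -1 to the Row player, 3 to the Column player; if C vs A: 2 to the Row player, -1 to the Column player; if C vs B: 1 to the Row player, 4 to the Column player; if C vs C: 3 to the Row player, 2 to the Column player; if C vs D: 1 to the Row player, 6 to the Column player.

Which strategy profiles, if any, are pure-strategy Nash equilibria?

Find each player's best response to every opponent strategy; NE are the intersections.
The Row player's best responses — vs A: C (payoff 2); vs B: B (payoff 3); vs C: B (payoff 5); vs D: A (payoff 2).
The Column player's best responses — vs A: C (payoff 4); vs B: D (payoff 3); vs C: D (payoff 6).
No cell has both players best-responding. For instance, the Row player's best reply to D is A, but against A the Column player prefers C over D.

There is no pure-strategy Nash equilibrium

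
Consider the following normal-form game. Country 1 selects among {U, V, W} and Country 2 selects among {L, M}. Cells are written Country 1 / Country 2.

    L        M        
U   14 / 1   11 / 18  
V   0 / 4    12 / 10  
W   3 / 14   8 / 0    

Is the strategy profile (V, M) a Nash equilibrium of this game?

Yes

Holding Country 2 at M: Country 1 gets 12 from V, versus 11 from U, 8 from W. No profitable deviation for Country 1.
Holding Country 1 at V: Country 2 gets 10 from M, versus 4 from L. No profitable deviation for Country 2 either.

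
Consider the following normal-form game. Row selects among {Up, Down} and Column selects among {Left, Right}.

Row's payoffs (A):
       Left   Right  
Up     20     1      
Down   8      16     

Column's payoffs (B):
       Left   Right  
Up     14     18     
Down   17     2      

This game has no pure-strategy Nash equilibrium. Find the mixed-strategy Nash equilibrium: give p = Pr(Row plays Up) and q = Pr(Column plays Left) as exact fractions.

In a mixed NE each player is indifferent between their pure strategies, so the opponent's mix sets the indifference.
Column indifferent between Left and Right: p·14 + (1−p)·17 = p·18 + (1−p)·2 ⟹ 17 + (-3)p = 2 + 16p ⟹ p = 15/19.
Row indifferent between Up and Down: q·20 + (1−q)·1 = q·8 + (1−q)·16 ⟹ 1 + 19q = 16 + (-8)q ⟹ q = 5/9.

p = 15/19, q = 5/9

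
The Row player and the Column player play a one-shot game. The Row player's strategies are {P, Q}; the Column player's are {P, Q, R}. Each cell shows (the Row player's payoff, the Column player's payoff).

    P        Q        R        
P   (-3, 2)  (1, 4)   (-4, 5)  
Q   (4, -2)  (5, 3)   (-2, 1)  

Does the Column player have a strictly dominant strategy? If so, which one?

None

A strategy is strictly dominant if it gives the Column player a strictly higher payoff than every other strategy, against every choice by the opponent.
P is not dominant: against P, Q gives 4 > 2.
Q is not dominant: against P, R gives 5 > 4.
R is not dominant: against Q, Q gives 3 > 1.
No single strategy is best against every opponent action.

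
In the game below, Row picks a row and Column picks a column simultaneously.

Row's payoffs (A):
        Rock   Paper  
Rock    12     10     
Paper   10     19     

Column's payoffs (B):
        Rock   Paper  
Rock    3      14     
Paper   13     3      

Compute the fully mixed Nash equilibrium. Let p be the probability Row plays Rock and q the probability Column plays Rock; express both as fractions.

p = 10/21, q = 9/11

Each player's mixing probability is pinned down by making the *other* player indifferent.
Column indifferent between Rock and Paper: p·3 + (1−p)·13 = p·14 + (1−p)·3 ⟹ 13 + (-10)p = 3 + 11p ⟹ p = 10/21.
Row indifferent between Rock and Paper: q·12 + (1−q)·10 = q·10 + (1−q)·19 ⟹ 10 + 2q = 19 + (-9)q ⟹ q = 9/11.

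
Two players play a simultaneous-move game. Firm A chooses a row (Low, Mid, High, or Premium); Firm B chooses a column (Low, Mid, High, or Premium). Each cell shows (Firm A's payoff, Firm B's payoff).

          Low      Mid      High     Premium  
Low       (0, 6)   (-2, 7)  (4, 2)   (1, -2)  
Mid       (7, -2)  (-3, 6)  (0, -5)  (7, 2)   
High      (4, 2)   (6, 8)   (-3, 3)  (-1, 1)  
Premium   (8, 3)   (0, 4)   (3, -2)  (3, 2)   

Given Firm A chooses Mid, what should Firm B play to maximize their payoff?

With Firm A fixed at Mid, Firm B's payoffs are: Low → -2, Mid → 6, High → -5, Premium → 2.
The maximum is 6, achieved by Mid.

Mid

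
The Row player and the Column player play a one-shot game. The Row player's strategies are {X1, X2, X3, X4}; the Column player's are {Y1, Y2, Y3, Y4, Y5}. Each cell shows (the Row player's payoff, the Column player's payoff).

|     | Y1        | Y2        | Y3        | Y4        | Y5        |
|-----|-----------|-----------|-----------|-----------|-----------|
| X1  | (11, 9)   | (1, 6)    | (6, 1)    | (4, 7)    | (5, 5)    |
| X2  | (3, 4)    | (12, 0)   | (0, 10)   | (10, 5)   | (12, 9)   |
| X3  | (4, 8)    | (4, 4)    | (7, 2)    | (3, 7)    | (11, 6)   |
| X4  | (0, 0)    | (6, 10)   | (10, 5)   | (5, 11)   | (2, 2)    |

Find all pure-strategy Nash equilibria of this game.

(X1, Y1)

A profile is a Nash equilibrium when each player is best-responding to the other.
The Row player's best responses — vs Y1: X1 (payoff 11); vs Y2: X2 (payoff 12); vs Y3: X4 (payoff 10); vs Y4: X2 (payoff 10); vs Y5: X2 (payoff 12).
The Column player's best responses — vs X1: Y1 (payoff 9); vs X2: Y3 (payoff 10); vs X3: Y1 (payoff 8); vs X4: Y4 (payoff 11).
The only mutual best response is (X1, Y1); neither player gains by switching there.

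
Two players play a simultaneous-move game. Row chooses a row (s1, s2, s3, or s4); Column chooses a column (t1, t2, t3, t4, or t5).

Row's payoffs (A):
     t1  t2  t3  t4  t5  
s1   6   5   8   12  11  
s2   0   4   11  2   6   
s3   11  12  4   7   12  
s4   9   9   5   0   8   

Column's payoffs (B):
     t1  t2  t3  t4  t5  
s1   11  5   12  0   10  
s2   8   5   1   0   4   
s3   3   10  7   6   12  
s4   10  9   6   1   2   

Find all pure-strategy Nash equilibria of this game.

Check mutual best responses: a cell is a NE iff neither player can gain by unilaterally deviating.
Row's best responses — vs t1: s3 (payoff 11); vs t2: s3 (payoff 12); vs t3: s2 (payoff 11); vs t4: s1 (payoff 12); vs t5: s3 (payoff 12).
Column's best responses — vs s1: t3 (payoff 12); vs s2: t1 (payoff 8); vs s3: t5 (payoff 12); vs s4: t1 (payoff 10).
The only mutual best response is (s3, t5); neither player gains by switching there.

(s3, t5)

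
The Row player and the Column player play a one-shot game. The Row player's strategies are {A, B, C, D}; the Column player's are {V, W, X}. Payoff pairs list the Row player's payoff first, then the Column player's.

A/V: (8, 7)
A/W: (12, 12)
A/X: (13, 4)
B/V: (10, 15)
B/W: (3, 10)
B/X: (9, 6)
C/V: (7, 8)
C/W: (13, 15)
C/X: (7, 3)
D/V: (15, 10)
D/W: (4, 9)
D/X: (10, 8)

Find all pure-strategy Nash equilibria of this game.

Check mutual best responses: a cell is a NE iff neither player can gain by unilaterally deviating.
The Row player's best responses — vs V: D (payoff 15); vs W: C (payoff 13); vs X: A (payoff 13).
The Column player's best responses — vs A: W (payoff 12); vs B: V (payoff 15); vs C: W (payoff 15); vs D: V (payoff 10).
Mutual best responses occur at (C, W) and (D, V); at each, neither player gains by switching.

(C, W) and (D, V)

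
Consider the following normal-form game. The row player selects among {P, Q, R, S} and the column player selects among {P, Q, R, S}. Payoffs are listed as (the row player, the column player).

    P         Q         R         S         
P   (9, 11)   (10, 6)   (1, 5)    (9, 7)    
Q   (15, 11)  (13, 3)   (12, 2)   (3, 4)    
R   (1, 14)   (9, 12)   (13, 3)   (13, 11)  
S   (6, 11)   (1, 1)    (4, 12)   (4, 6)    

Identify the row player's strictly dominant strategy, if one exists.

A strategy is strictly dominant if it gives the row player a strictly higher payoff than every other strategy, against every choice by the opponent.
P is not dominant: against P, Q gives 15 > 9.
Q is not dominant: against R, R gives 13 > 12.
R is not dominant: against P, P gives 9 > 1.
S is not dominant: against P, P gives 9 > 6.
No single strategy is best against every opponent action.

No strictly dominant strategy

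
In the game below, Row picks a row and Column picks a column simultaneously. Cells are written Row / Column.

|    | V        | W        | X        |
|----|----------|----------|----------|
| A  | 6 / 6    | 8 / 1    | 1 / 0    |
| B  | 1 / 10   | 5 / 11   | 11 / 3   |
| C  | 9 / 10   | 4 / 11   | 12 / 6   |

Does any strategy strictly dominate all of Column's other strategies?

Check whether one of Column's strategies beats all alternatives regardless of what the opponent does.
V is not dominant: against B, W gives 11 > 10.
W is not dominant: against A, V gives 6 > 1.
X is not dominant: against A, V gives 6 > 0.
No single strategy is best against every opponent action.

No strictly dominant strategy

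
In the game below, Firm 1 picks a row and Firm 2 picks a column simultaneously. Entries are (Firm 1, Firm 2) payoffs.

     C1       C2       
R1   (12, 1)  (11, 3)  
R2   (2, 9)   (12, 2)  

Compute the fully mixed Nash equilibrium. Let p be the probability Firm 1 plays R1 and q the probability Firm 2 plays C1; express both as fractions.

Each player's mixing probability is pinned down by making the *other* player indifferent.
Firm 2 indifferent between C1 and C2: p·1 + (1−p)·9 = p·3 + (1−p)·2 ⟹ 9 + (-8)p = 2 + 1p ⟹ p = 7/9.
Firm 1 indifferent between R1 and R2: q·12 + (1−q)·11 = q·2 + (1−q)·12 ⟹ 11 + 1q = 12 + (-10)q ⟹ q = 1/11.

p = 7/9, q = 1/11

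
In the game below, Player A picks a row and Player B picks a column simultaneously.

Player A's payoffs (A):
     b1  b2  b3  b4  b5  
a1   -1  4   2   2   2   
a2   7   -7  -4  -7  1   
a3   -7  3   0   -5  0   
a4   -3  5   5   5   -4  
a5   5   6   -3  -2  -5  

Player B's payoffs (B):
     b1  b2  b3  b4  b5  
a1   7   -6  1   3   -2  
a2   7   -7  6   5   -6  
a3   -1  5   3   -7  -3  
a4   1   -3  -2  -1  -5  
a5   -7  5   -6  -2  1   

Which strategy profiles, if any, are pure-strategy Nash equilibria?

(a2, b1) and (a5, b2)

A profile is a Nash equilibrium when each player is best-responding to the other.
Player A's best responses — vs b1: a2 (payoff 7); vs b2: a5 (payoff 6); vs b3: a4 (payoff 5); vs b4: a4 (payoff 5); vs b5: a1 (payoff 2).
Player B's best responses — vs a1: b1 (payoff 7); vs a2: b1 (payoff 7); vs a3: b2 (payoff 5); vs a4: b1 (payoff 1); vs a5: b2 (payoff 5).
Mutual best responses occur at (a2, b1) and (a5, b2); at each, neither player gains by switching.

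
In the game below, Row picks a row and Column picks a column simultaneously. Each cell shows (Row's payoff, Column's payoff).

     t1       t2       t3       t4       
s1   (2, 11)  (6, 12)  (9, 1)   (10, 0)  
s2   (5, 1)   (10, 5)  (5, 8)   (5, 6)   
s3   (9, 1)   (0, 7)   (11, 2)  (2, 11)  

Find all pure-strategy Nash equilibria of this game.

There is no pure-strategy Nash equilibrium

Check mutual best responses: a cell is a NE iff neither player can gain by unilaterally deviating.
Row's best responses — vs t1: s3 (payoff 9); vs t2: s2 (payoff 10); vs t3: s3 (payoff 11); vs t4: s1 (payoff 10).
Column's best responses — vs s1: t2 (payoff 12); vs s2: t3 (payoff 8); vs s3: t4 (payoff 11).
No cell has both players best-responding. For instance, Row's best reply to t4 is s1, but against s1 Column prefers t2 over t4.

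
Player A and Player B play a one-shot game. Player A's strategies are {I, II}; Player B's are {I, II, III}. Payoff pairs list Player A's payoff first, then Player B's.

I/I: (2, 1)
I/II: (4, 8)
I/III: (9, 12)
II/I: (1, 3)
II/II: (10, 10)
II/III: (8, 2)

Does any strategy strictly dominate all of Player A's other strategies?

Check whether one of Player A's strategies beats all alternatives regardless of what the opponent does.
I is not dominant: against II, II gives 10 > 4.
II is not dominant: against I, I gives 2 > 1.
No single strategy is best against every opponent action.

No strictly dominant strategy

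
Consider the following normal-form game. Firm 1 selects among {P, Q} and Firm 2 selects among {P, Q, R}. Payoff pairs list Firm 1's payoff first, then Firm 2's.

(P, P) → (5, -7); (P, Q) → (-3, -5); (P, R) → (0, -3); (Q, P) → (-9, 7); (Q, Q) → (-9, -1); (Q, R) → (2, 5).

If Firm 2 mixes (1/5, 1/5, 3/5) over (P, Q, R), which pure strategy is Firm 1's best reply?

Compute Firm 1's expected payoff from each pure strategy against the given mix.
P: (1/5)·5 + (1/5)·(-3) + (3/5)·0 = 2/5
Q: (1/5)·(-9) + (1/5)·(-9) + (3/5)·2 = -12/5
Highest expected payoff is 2/5, from P.

P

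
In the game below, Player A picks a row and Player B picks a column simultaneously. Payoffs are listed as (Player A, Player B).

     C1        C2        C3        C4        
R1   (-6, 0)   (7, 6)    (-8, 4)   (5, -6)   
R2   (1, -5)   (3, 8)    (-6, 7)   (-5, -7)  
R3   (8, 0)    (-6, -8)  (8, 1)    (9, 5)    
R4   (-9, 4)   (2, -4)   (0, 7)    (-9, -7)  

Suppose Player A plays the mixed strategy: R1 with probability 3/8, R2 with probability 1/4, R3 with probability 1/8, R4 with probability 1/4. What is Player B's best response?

C3

Player B's best reply maximizes expected payoff against the mix.
C1: (3/8)·0 + (1/4)·(-5) + (1/8)·0 + (1/4)·4 = -1/4
C2: (3/8)·6 + (1/4)·8 + (1/8)·(-8) + (1/4)·(-4) = 9/4
C3: (3/8)·4 + (1/4)·7 + (1/8)·1 + (1/4)·7 = 41/8
C4: (3/8)·(-6) + (1/4)·(-7) + (1/8)·5 + (1/4)·(-7) = -41/8
Highest expected payoff is 41/8, from C3.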